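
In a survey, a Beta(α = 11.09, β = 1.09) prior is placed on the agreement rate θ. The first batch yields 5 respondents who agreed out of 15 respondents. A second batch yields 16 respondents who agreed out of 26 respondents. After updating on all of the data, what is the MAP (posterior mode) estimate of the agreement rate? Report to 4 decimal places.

0.6075

The Beta prior is conjugate to a Binomial/Bernoulli likelihood; the update adds successes to α and failures to β.
After batch 1: Beta(11.09+5, 1.09+10) = Beta(16.09, 11.09).
After batch 2: Beta(16.09+16, 11.09+10) = Beta(32.09, 21.09).
Mode of Beta(a,b) for a,b>1 is (a−1)/(a+b−2) = 31.09/51.18 = 0.6075.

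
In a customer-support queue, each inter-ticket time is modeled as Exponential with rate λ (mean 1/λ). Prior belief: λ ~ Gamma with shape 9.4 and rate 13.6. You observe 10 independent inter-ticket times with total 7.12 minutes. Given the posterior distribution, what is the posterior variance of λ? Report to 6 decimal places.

With a Gamma(shape α, rate β) prior on the exponential rate λ, the posterior after n observations with total T = Σxᵢ is Gamma(α+n, β+T).
Posterior: Gamma(9.4+10, 13.6+7.12) = Gamma(19.4, 20.72).
Var = α/β² = 0.045188.

0.045188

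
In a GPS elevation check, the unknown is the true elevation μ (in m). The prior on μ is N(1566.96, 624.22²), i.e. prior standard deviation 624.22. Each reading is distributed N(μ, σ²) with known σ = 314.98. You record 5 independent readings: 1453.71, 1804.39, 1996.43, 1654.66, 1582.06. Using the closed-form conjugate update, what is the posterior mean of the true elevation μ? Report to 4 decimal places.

For Normal data with known variance σ², a Normal(μ₀, σ₀²) prior on μ is conjugate. Posterior precision = 1/σ₀² + n/σ²; posterior mean is the precision-weighted average of μ₀ and x̄.
Σxᵢ = 1453.71 + 1804.39 + 1996.43 + 1654.66 + 1582.06 = 8491.25, so n·x̄ = 8491.25.
σ₀² = 624.22² = 389650.6084, σ² = 314.98² = 99212.4004; σ² + n·σ₀² = 99212.4004 + 5·389650.6084 = 2047465.4424.
Posterior mean = (μ₀/σ₀² + n·x̄/σ²)/(1/σ₀² + n/σ²) = (σ²·μ₀ + σ₀²·n·x̄)/(σ² + n·σ₀²) = (99212.4004·1566.96 + 389650.6084·8491.25)/2047465.4424 = 3464082591.507284/2047465.4424 = 1691.8882.

1691.8882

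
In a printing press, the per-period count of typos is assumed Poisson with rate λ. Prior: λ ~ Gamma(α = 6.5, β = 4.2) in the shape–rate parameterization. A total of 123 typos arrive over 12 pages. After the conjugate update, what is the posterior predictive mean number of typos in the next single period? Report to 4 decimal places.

With a Gamma(shape α, rate β) prior, the Poisson likelihood is conjugate: the posterior is Gamma(α + ΣXᵢ, β + n).
Posterior: Gamma(α+S, β+n) = Gamma(6.5+123, 4.2+12) = Gamma(129.5, 16.2).
The predictive distribution for one future period is NegBinom with mean α/β = 7.9938.

7.9938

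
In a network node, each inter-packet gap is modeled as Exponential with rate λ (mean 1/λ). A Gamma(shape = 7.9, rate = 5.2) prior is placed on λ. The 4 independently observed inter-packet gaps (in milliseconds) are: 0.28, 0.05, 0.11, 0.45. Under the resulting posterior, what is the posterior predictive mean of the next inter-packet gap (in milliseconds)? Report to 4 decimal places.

0.5587

With a Gamma(shape α, rate β) prior on the exponential rate λ, the posterior after n observations with total T = Σxᵢ is Gamma(α+n, β+T).
Sum of observations T = 0.89 milliseconds; n = 4.
Posterior: Gamma(7.9+4, 5.2+0.89) = Gamma(11.9, 6.09).
The predictive distribution for the next observation is Lomax; its mean is β/(α−1) = 6.09/10.9 = 0.5587.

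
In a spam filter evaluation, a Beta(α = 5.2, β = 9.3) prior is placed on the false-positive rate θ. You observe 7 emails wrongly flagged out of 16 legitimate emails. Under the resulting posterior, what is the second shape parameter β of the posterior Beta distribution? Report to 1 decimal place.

18.3

The Beta prior is conjugate to a Binomial/Bernoulli likelihood; the update adds successes to α and failures to β.
Posterior: Beta(α+k, β+n−k) = Beta(5.2+7, 9.3+9) = Beta(12.2, 18.3).
Posterior β = 18.3.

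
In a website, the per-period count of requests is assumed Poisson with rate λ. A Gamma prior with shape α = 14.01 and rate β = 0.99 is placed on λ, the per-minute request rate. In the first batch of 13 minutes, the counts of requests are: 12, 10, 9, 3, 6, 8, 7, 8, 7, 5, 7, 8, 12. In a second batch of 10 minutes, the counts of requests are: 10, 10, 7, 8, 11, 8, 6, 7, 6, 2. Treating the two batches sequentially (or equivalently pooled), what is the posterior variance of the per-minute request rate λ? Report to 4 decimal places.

With a Gamma(shape α, rate β) prior, the Poisson likelihood is conjugate: the posterior is Gamma(α + ΣXᵢ, β + n).
Batch 1: sum of counts S = 102 over n = 13 minutes.
After batch 1: Gamma(α+S, β+n) = Gamma(14.01+102, 0.99+13) = Gamma(116.01, 13.99).
Batch 2: sum of counts S = 75 over n = 10 minutes.
After batch 2: Gamma(α+S, β+n) = Gamma(116.01+75, 13.99+10) = Gamma(191.01, 23.99).
Var = α/β² = 191.01/23.99² = 0.3319.

0.3319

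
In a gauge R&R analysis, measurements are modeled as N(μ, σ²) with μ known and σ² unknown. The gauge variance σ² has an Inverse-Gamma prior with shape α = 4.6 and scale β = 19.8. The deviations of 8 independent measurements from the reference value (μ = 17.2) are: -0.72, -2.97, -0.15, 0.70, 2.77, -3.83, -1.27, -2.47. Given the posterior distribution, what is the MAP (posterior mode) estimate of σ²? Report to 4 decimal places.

With known mean μ and an Inverse-Gamma(α, β) prior on σ², the Normal likelihood is conjugate: posterior is Inv-Gamma(α + n/2, β + Σ(xᵢ−μ)²/2).
Σ(xᵢ−μ)² = (-0.72)² + (-2.97)² + (-0.15)² + (0.70)² + (2.77)² + (-3.83)² + (-1.27)² + (-2.47)² = 39.9074.
Posterior: Inv-Gamma(4.6 + 8/2, 19.8 + 39.9074/2) = Inv-Gamma(8.60, 39.75370).
Mode = β/(α+1) = 39.75370/9.60 = 4.1410.

4.1410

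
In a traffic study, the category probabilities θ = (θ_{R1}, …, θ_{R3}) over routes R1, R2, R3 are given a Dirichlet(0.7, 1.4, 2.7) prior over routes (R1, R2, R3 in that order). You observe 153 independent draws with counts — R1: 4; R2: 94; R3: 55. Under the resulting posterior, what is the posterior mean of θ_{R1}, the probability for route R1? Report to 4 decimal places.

0.0298

The Dirichlet prior is conjugate to the Multinomial likelihood: each posterior αⱼ = prior αⱼ + observed count nⱼ.
Posterior concentration: (4.7, 95.4, 57.7), total = 157.8.
E[θ_{R1}|data] = α_{R1}/Σα = 4.7/157.8 = 0.0298.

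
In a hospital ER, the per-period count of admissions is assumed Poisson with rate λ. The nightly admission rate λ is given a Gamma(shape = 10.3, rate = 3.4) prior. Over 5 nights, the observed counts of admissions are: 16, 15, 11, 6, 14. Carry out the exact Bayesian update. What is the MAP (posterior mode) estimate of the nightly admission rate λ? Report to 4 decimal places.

8.4881

With a Gamma(shape α, rate β) prior, the Poisson likelihood is conjugate: the posterior is Gamma(α + ΣXᵢ, β + n).
Sum of counts S = 62 over n = 5 nights.
Posterior: Gamma(α+S, β+n) = Gamma(10.3+62, 3.4+5) = Gamma(72.3, 8.4).
Mode of Gamma(α,β) for α≥1 is (α−1)/β = 71.3/8.4 = 8.4881.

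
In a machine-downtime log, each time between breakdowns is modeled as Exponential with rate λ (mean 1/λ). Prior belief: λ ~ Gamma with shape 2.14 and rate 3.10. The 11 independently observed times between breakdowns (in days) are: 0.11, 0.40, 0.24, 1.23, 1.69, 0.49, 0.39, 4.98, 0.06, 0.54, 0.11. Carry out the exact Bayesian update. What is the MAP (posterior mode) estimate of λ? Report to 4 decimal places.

With a Gamma(shape α, rate β) prior on the exponential rate λ, the posterior after n observations with total T = Σxᵢ is Gamma(α+n, β+T).
Sum of observations T = 10.24 days; n = 11.
Posterior: Gamma(2.14+11, 3.10+10.24) = Gamma(13.14, 13.34).
Mode = (α−1)/β = 0.9100.

0.9100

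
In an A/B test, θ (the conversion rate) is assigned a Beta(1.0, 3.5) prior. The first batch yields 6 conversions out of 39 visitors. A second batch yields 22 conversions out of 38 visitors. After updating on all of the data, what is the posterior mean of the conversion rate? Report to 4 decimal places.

0.3558

The Beta prior is conjugate to a Binomial/Bernoulli likelihood; the update adds successes to α and failures to β.
After batch 1: Beta(1.0+6, 3.5+33) = Beta(7.0, 36.5).
After batch 2: Beta(7.0+22, 36.5+16) = Beta(29.0, 52.5).
Posterior mean = α/(α+β) = 29.0/81.5 = 0.3558.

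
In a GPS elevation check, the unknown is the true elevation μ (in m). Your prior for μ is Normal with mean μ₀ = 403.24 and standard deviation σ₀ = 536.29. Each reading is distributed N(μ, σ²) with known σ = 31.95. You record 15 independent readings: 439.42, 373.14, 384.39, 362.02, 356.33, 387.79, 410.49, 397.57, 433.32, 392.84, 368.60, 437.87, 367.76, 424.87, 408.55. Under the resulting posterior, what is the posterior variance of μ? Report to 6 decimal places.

68.037401

For Normal data with known variance σ², a Normal(μ₀, σ₀²) prior on μ is conjugate. Posterior precision = 1/σ₀² + n/σ²; posterior mean is the precision-weighted average of μ₀ and x̄.
σ₀² = 536.29² = 287606.9641, σ² = 31.95² = 1020.8025; σ² + n·σ₀² = 1020.8025 + 15·287606.9641 = 4315125.264.
Posterior precision = 1/σ₀² + n/σ² = 1/287606.9641 + 15/1020.8025 = (σ² + n·σ₀²)/(σ₀²σ²) = 4315125.264/(287606.9641·1020.8025); posterior variance σₙ² = σ₀²σ²/(σ² + n·σ₀²) = 287606.9641·1020.8025/4315125.264 = 68.037401.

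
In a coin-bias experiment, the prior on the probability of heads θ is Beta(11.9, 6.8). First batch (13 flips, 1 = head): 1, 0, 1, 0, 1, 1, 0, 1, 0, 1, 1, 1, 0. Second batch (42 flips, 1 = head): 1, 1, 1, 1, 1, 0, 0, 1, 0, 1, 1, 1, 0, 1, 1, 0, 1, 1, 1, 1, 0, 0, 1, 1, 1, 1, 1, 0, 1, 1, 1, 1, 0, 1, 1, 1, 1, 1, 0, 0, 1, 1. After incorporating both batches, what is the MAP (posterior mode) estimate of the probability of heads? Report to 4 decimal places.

The Beta prior is conjugate to a Binomial/Bernoulli likelihood; the update adds successes to α and failures to β.
After batch 1: Beta(11.9+8, 6.8+5) = Beta(19.9, 11.8).
After batch 2: Beta(19.9+31, 11.8+11) = Beta(50.9, 22.8).
Mode of Beta(a,b) for a,b>1 is (a−1)/(a+b−2) = 49.9/71.7 = 0.6960.

0.6960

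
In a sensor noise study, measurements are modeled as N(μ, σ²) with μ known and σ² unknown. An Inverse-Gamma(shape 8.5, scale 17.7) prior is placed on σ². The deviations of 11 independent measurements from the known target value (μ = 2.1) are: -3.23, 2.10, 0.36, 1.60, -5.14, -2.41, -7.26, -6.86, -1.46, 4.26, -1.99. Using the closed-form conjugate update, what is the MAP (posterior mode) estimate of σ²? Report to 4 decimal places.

With known mean μ and an Inverse-Gamma(α, β) prior on σ², the Normal likelihood is conjugate: posterior is Inv-Gamma(α + n/2, β + Σ(xᵢ−μ)²/2).
Σ(xᵢ−μ)² = (-3.23)² + (2.10)² + (0.36)² + (1.60)² + (-5.14)² + (-2.41)² + (-7.26)² + (-6.86)² + (-1.46)² + (4.26)² + (-1.99)² = 173.7667.
Posterior: Inv-Gamma(8.5 + 11/2, 17.7 + 173.7667/2) = Inv-Gamma(14.00, 104.58335).
Mode = β/(α+1) = 104.58335/15.00 = 6.9722.

6.9722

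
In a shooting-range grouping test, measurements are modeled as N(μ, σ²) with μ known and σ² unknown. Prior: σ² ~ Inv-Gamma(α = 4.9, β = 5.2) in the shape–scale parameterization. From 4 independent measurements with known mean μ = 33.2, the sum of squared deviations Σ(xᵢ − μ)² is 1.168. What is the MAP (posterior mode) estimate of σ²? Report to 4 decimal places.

0.7322

With known mean μ and an Inverse-Gamma(α, β) prior on σ², the Normal likelihood is conjugate: posterior is Inv-Gamma(α + n/2, β + Σ(xᵢ−μ)²/2).
Posterior: Inv-Gamma(4.9 + 4/2, 5.2 + 1.168/2) = Inv-Gamma(6.90, 5.7840).
Mode = β/(α+1) = 5.7840/7.90 = 0.7322.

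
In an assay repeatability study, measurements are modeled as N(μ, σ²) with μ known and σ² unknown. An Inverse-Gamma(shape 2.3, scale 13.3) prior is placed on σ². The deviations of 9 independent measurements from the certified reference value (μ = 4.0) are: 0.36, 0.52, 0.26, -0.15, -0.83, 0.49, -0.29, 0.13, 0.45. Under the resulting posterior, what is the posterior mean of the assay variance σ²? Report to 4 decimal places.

2.4416

With known mean μ and an Inverse-Gamma(α, β) prior on σ², the Normal likelihood is conjugate: posterior is Inv-Gamma(α + n/2, β + Σ(xᵢ−μ)²/2).
Σ(xᵢ−μ)² = (0.36)² + (0.52)² + (0.26)² + (-0.15)² + (-0.83)² + (0.49)² + (-0.29)² + (0.13)² + (0.45)² = 1.7226.
Posterior: Inv-Gamma(2.3 + 9/2, 13.3 + 1.7226/2) = Inv-Gamma(6.80, 14.16130).
E[σ²|data] = β/(α−1) = 14.16130/5.80 = 2.4416.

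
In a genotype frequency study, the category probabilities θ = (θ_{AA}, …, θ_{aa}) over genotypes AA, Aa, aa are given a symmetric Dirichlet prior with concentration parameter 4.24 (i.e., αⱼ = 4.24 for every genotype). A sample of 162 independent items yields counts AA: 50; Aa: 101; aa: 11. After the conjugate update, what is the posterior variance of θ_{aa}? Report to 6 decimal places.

The Dirichlet prior is conjugate to the Multinomial likelihood: each posterior αⱼ = prior αⱼ + observed count nⱼ.
Posterior concentration: (54.24, 105.24, 15.24), total = 174.72.
Var[θ_j] = α_j(Σα−α_j)/((Σα)²(Σα+1)) = 15.24·159.48/(174.72²·175.72) = 0.000453.

0.000453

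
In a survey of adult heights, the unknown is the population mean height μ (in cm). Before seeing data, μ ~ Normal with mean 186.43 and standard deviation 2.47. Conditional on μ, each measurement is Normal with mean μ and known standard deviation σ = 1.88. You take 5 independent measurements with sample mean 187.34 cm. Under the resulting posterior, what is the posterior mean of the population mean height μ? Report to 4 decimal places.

For Normal data with known variance σ², a Normal(μ₀, σ₀²) prior on μ is conjugate. Posterior precision = 1/σ₀² + n/σ²; posterior mean is the precision-weighted average of μ₀ and x̄.
n·x̄ = 5·187.34 = 936.7.
σ₀² = 2.47² = 6.1009, σ² = 1.88² = 3.5344; σ² + n·σ₀² = 3.5344 + 5·6.1009 = 34.0389.
Posterior mean = (μ₀/σ₀² + n·x̄/σ²)/(1/σ₀² + n/σ²) = (σ²·μ₀ + σ₀²·n·x̄)/(σ² + n·σ₀²) = (3.5344·186.43 + 6.1009·936.7)/34.0389 = 6373.631222/34.0389 = 187.2455.

187.2455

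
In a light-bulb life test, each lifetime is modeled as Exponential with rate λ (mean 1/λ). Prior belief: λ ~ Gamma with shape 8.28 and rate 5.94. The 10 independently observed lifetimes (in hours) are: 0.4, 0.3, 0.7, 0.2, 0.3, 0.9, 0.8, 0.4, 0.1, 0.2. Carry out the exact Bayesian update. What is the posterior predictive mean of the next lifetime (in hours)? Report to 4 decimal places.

With a Gamma(shape α, rate β) prior on the exponential rate λ, the posterior after n observations with total T = Σxᵢ is Gamma(α+n, β+T).
Sum of observations T = 4.3 hours; n = 10.
Posterior: Gamma(8.28+10, 5.94+4.3) = Gamma(18.28, 10.24).
The predictive distribution for the next observation is Lomax; its mean is β/(α−1) = 10.24/17.28 = 0.5926.

0.5926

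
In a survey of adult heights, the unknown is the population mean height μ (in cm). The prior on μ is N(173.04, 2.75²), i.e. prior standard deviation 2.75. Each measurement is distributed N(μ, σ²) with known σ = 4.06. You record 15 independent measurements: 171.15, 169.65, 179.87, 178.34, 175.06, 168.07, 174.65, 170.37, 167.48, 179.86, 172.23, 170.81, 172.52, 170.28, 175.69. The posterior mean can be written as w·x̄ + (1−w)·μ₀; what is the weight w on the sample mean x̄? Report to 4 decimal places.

0.8731

For Normal data with known variance σ², a Normal(μ₀, σ₀²) prior on μ is conjugate. Posterior precision = 1/σ₀² + n/σ²; posterior mean is the precision-weighted average of μ₀ and x̄.
σ₀² = 2.75² = 7.5625, σ² = 4.06² = 16.4836. Prior precision 1/σ₀² = 1/7.5625; data precision n/σ² = 15/16.4836.
w = (n/σ²)/(1/σ₀² + n/σ²) = n·σ₀²/(σ² + n·σ₀²) = 15·7.5625/(16.4836 + 15·7.5625) = 113.4375/129.9211 = 0.8731.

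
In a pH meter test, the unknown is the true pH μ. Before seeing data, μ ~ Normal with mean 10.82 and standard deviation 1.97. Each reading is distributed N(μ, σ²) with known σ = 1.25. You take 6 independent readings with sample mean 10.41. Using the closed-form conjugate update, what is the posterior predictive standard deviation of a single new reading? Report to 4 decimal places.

1.3441

For Normal data with known variance σ², a Normal(μ₀, σ₀²) prior on μ is conjugate. Posterior precision = 1/σ₀² + n/σ²; posterior mean is the precision-weighted average of μ₀ and x̄.
σ₀² = 1.97² = 3.8809, σ² = 1.25² = 1.5625; σ² + n·σ₀² = 1.5625 + 6·3.8809 = 24.8479.
Posterior precision = 1/σ₀² + n/σ² = 1/3.8809 + 6/1.5625 = (σ² + n·σ₀²)/(σ₀²σ²) = 24.8479/(3.8809·1.5625); posterior variance σₙ² = σ₀²σ²/(σ² + n·σ₀²) = 3.8809·1.5625/24.8479 = 0.244041.
Predictive variance for one new observation = σₙ² + σ² = 3.8809·1.5625/24.8479 + 1.5625 = σ²·(σ₀² + 24.8479)/24.8479 = 1.5625·28.7288/24.8479 = 1.806541; SD = √(1.5625·28.7288/24.8479) = 1.3441.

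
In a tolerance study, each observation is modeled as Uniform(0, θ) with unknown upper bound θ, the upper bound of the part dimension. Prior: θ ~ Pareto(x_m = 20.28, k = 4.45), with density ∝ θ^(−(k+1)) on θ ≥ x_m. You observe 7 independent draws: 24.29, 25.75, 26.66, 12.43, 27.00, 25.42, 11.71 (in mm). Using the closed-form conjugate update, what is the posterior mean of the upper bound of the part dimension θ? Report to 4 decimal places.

A Pareto(scale x_m, shape k) prior on the upper bound θ of Uniform(0, θ) is conjugate: posterior is Pareto(max(x_m, max xᵢ), k + n).
Sample maximum = 27.00; prior scale x_m = 20.28 → posterior scale = max = 27.00.
Posterior shape = 4.45 + 7 = 11.45.
E[θ|data] = k·x_m/(k−1) = 11.45·27.00/10.45 = 29.5837.

29.5837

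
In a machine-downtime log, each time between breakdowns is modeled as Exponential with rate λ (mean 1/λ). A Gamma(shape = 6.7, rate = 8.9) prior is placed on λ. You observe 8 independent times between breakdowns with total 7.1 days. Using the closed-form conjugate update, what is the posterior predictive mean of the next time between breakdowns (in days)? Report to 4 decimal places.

With a Gamma(shape α, rate β) prior on the exponential rate λ, the posterior after n observations with total T = Σxᵢ is Gamma(α+n, β+T).
Posterior: Gamma(6.7+8, 8.9+7.1) = Gamma(14.7, 16.0).
The predictive distribution for the next observation is Lomax; its mean is β/(α−1) = 16.0/13.7 = 1.1679.

1.1679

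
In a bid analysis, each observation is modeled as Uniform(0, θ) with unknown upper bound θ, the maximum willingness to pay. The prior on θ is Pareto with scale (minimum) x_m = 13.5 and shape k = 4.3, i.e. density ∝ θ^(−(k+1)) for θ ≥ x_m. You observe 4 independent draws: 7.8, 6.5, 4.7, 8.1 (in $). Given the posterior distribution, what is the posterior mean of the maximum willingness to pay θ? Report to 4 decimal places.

A Pareto(scale x_m, shape k) prior on the upper bound θ of Uniform(0, θ) is conjugate: posterior is Pareto(max(x_m, max xᵢ), k + n).
Sample maximum = 8.1; prior scale x_m = 13.5 → posterior scale = max = 13.5.
Posterior shape = 4.3 + 4 = 8.3.
E[θ|data] = k·x_m/(k−1) = 8.3·13.5/7.3 = 15.3493.

15.3493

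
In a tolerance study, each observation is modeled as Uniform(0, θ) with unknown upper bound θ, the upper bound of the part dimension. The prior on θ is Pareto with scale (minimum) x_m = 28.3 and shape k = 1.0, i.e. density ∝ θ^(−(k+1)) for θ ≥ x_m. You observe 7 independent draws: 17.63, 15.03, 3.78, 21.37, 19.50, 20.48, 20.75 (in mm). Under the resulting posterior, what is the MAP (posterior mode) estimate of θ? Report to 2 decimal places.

28.30

A Pareto(scale x_m, shape k) prior on the upper bound θ of Uniform(0, θ) is conjugate: posterior is Pareto(max(x_m, max xᵢ), k + n).
Sample maximum = 21.37; prior scale x_m = 28.3 → posterior scale = max = 28.30.
Posterior shape = 1.0 + 7 = 8.0.
The Pareto density is decreasing on [x_m, ∞), so the mode is x_m = 28.30.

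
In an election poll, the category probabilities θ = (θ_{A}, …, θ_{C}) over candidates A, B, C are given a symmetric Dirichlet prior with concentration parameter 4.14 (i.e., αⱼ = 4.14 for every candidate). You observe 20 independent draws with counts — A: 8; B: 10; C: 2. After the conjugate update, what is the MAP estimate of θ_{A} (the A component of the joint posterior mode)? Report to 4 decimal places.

The Dirichlet prior is conjugate to the Multinomial likelihood: each posterior αⱼ = prior αⱼ + observed count nⱼ.
Posterior concentration: (12.14, 14.14, 6.14), total = 32.42.
Joint mode component: (α_{A}−1)/(Σα−K) = 11.14/29.42 = 0.3787.

0.3787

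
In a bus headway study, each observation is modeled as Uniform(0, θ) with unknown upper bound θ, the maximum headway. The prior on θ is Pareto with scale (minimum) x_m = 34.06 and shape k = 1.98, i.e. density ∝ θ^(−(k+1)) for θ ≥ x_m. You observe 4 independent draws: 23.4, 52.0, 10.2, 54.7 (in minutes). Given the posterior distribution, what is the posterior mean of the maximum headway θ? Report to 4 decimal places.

A Pareto(scale x_m, shape k) prior on the upper bound θ of Uniform(0, θ) is conjugate: posterior is Pareto(max(x_m, max xᵢ), k + n).
Sample maximum = 54.7; prior scale x_m = 34.06 → posterior scale = max = 54.70.
Posterior shape = 1.98 + 4 = 5.98.
E[θ|data] = k·x_m/(k−1) = 5.98·54.70/4.98 = 65.6839.

65.6839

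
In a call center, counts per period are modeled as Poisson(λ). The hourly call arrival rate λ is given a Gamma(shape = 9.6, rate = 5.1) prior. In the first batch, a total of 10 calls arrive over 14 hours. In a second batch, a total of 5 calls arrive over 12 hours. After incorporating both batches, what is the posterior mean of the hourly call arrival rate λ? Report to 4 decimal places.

With a Gamma(shape α, rate β) prior, the Poisson likelihood is conjugate: the posterior is Gamma(α + ΣXᵢ, β + n).
After batch 1: Gamma(α+S, β+n) = Gamma(9.6+10, 5.1+14) = Gamma(19.6, 19.1).
After batch 2: Gamma(α+S, β+n) = Gamma(19.6+5, 19.1+12) = Gamma(24.6, 31.1).
Posterior mean = α/β = 24.6/31.1 = 0.7910.

0.7910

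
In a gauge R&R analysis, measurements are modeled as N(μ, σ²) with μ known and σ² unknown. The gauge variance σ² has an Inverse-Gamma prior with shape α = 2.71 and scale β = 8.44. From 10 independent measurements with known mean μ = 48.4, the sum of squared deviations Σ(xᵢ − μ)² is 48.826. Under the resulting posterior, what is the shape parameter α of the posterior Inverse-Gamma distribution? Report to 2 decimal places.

With known mean μ and an Inverse-Gamma(α, β) prior on σ², the Normal likelihood is conjugate: posterior is Inv-Gamma(α + n/2, β + Σ(xᵢ−μ)²/2).
Posterior: Inv-Gamma(2.71 + 10/2, 8.44 + 48.826/2) = Inv-Gamma(7.71, 32.8530).
Posterior α = 7.71.

7.71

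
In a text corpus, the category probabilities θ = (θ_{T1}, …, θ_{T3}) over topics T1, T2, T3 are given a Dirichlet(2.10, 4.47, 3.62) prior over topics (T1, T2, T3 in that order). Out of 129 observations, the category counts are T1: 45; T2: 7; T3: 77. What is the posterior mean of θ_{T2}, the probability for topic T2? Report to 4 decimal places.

The Dirichlet prior is conjugate to the Multinomial likelihood: each posterior αⱼ = prior αⱼ + observed count nⱼ.
Posterior concentration: (47.10, 11.47, 80.62), total = 139.19.
E[θ_{T2}|data] = α_{T2}/Σα = 11.47/139.19 = 0.0824.

0.0824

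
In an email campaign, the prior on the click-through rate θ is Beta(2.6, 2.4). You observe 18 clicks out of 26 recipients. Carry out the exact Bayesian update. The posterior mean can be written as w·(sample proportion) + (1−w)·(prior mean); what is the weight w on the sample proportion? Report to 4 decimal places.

0.8387

The Beta prior is conjugate to a Binomial/Bernoulli likelihood; the update adds successes to α and failures to β.
Posterior mean = (α₀+k)/(α₀+β₀+n) = [n/(α₀+β₀+n)]·(k/n) + [(α₀+β₀)/(α₀+β₀+n)]·α₀/(α₀+β₀), so only n and the prior enter the weight.
The weight on the data is w = n/(α₀+β₀+n) = 26/(2.6+2.4+26) = 26/31.0 = 0.8387.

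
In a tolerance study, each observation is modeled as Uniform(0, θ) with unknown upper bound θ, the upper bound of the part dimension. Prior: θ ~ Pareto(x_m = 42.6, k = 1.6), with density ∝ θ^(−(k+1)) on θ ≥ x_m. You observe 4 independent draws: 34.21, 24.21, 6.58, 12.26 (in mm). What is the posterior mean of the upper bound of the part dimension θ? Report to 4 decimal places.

51.8609

A Pareto(scale x_m, shape k) prior on the upper bound θ of Uniform(0, θ) is conjugate: posterior is Pareto(max(x_m, max xᵢ), k + n).
Sample maximum = 34.21; prior scale x_m = 42.6 → posterior scale = max = 42.60.
Posterior shape = 1.6 + 4 = 5.6.
E[θ|data] = k·x_m/(k−1) = 5.6·42.60/4.6 = 51.8609.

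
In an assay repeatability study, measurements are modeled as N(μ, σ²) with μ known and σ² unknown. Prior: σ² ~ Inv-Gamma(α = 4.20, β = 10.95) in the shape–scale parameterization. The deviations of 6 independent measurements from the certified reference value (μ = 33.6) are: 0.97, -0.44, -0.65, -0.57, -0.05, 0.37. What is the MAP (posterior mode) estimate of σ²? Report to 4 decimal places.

With known mean μ and an Inverse-Gamma(α, β) prior on σ², the Normal likelihood is conjugate: posterior is Inv-Gamma(α + n/2, β + Σ(xᵢ−μ)²/2).
Σ(xᵢ−μ)² = (0.97)² + (-0.44)² + (-0.65)² + (-0.57)² + (-0.05)² + (0.37)² = 2.0213.
Posterior: Inv-Gamma(4.20 + 6/2, 10.95 + 2.0213/2) = Inv-Gamma(7.20, 11.96065).
Mode = β/(α+1) = 11.96065/8.20 = 1.4586.

1.4586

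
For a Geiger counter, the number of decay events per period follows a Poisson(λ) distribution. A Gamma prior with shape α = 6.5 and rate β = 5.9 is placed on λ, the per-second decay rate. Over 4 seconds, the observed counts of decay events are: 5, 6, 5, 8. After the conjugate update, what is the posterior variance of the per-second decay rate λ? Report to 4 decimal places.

With a Gamma(shape α, rate β) prior, the Poisson likelihood is conjugate: the posterior is Gamma(α + ΣXᵢ, β + n).
Sum of counts S = 24 over n = 4 seconds.
Posterior: Gamma(α+S, β+n) = Gamma(6.5+24, 5.9+4) = Gamma(30.5, 9.9).
Var = α/β² = 30.5/9.9² = 0.3112.

0.3112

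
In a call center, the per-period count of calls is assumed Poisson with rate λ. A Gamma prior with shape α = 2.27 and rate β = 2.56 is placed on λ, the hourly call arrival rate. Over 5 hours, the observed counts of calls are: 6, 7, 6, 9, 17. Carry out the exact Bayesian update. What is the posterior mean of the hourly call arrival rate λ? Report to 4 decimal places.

With a Gamma(shape α, rate β) prior, the Poisson likelihood is conjugate: the posterior is Gamma(α + ΣXᵢ, β + n).
Sum of counts S = 45 over n = 5 hours.
Posterior: Gamma(α+S, β+n) = Gamma(2.27+45, 2.56+5) = Gamma(47.27, 7.56).
Posterior mean = α/β = 47.27/7.56 = 6.2526.

6.2526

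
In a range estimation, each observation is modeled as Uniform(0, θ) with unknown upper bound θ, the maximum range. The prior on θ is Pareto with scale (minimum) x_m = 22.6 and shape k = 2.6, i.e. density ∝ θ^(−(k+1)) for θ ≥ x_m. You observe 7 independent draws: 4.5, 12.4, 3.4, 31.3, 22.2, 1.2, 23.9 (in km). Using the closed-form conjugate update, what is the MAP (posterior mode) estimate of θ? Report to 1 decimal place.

31.3

A Pareto(scale x_m, shape k) prior on the upper bound θ of Uniform(0, θ) is conjugate: posterior is Pareto(max(x_m, max xᵢ), k + n).
Sample maximum = 31.3; prior scale x_m = 22.6 → posterior scale = max = 31.3.
Posterior shape = 2.6 + 7 = 9.6.
The Pareto density is decreasing on [x_m, ∞), so the mode is x_m = 31.3.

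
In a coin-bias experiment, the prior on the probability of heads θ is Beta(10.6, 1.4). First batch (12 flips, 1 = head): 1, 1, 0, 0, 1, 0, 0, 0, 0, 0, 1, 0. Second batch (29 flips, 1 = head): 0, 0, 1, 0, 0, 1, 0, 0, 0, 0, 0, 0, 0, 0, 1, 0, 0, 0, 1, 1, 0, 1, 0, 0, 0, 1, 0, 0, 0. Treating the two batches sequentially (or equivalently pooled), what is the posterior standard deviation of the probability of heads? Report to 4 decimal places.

0.0669

The Beta prior is conjugate to a Binomial/Bernoulli likelihood; the update adds successes to α and failures to β.
After batch 1: Beta(10.6+4, 1.4+8) = Beta(14.6, 9.4).
After batch 2: Beta(14.6+7, 9.4+22) = Beta(21.6, 31.4).
Var = αβ/((α+β)²(α+β+1)) = 21.6·31.4/(53.0²·54.0) = 0.00447134; SD = √0.00447134 = 0.0669.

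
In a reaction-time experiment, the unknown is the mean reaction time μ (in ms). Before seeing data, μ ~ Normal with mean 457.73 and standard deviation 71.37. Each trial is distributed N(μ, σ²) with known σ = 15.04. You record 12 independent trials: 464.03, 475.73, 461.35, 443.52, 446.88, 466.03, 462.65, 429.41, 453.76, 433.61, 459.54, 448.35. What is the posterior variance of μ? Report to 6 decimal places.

18.780632

For Normal data with known variance σ², a Normal(μ₀, σ₀²) prior on μ is conjugate. Posterior precision = 1/σ₀² + n/σ²; posterior mean is the precision-weighted average of μ₀ and x̄.
σ₀² = 71.37² = 5093.6769, σ² = 15.04² = 226.2016; σ² + n·σ₀² = 226.2016 + 12·5093.6769 = 61350.3244.
Posterior precision = 1/σ₀² + n/σ² = 1/5093.6769 + 12/226.2016 = (σ² + n·σ₀²)/(σ₀²σ²) = 61350.3244/(5093.6769·226.2016); posterior variance σₙ² = σ₀²σ²/(σ² + n·σ₀²) = 5093.6769·226.2016/61350.3244 = 18.780632.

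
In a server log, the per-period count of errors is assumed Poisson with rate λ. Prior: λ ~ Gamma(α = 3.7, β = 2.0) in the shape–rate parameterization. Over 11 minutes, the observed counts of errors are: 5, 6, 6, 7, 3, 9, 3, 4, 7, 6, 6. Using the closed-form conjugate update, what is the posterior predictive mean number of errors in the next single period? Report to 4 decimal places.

With a Gamma(shape α, rate β) prior, the Poisson likelihood is conjugate: the posterior is Gamma(α + ΣXᵢ, β + n).
Sum of counts S = 62 over n = 11 minutes.
Posterior: Gamma(α+S, β+n) = Gamma(3.7+62, 2.0+11) = Gamma(65.7, 13.0).
The predictive distribution for one future period is NegBinom with mean α/β = 5.0538.

5.0538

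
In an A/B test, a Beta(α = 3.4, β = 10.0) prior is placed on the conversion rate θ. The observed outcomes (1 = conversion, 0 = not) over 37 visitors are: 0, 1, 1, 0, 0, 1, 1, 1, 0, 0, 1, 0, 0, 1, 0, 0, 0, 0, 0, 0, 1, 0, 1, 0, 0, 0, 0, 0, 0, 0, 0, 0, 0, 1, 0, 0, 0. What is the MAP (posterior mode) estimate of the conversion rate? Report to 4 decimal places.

The Beta prior is conjugate to a Binomial/Bernoulli likelihood; the update adds successes to α and failures to β.
Posterior: Beta(α+k, β+n−k) = Beta(3.4+10, 10.0+27) = Beta(13.4, 37.0).
Mode of Beta(a,b) for a,b>1 is (a−1)/(a+b−2) = 12.4/48.4 = 0.2562.

0.2562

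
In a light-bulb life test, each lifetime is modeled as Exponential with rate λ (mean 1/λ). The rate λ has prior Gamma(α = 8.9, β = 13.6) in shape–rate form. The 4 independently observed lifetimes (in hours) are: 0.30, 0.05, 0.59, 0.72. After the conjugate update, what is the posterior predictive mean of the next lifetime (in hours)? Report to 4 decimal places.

1.2824

With a Gamma(shape α, rate β) prior on the exponential rate λ, the posterior after n observations with total T = Σxᵢ is Gamma(α+n, β+T).
Sum of observations T = 1.66 hours; n = 4.
Posterior: Gamma(8.9+4, 13.6+1.66) = Gamma(12.9, 15.26).
The predictive distribution for the next observation is Lomax; its mean is β/(α−1) = 15.26/11.9 = 1.2824.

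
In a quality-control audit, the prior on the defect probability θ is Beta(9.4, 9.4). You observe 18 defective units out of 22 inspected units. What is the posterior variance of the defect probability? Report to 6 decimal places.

The Beta prior is conjugate to a Binomial/Bernoulli likelihood; the update adds successes to α and failures to β.
Posterior: Beta(α+k, β+n−k) = Beta(9.4+18, 9.4+4) = Beta(27.4, 13.4).
Var = αβ/((α+β)²(α+β+1)) = 27.4·13.4/(40.8²·41.8) = 0.005277.

0.005277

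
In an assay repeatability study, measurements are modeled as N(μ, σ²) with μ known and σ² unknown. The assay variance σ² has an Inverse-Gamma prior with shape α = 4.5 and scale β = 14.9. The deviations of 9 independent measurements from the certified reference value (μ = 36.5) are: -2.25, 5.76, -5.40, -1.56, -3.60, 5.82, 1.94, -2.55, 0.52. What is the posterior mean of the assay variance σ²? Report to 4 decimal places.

With known mean μ and an Inverse-Gamma(α, β) prior on σ², the Normal likelihood is conjugate: posterior is Inv-Gamma(α + n/2, β + Σ(xᵢ−μ)²/2).
Σ(xᵢ−μ)² = (-2.25)² + (5.76)² + (-5.40)² + (-1.56)² + (-3.60)² + (5.82)² + (1.94)² + (-2.55)² + (0.52)² = 127.2026.
Posterior: Inv-Gamma(4.5 + 9/2, 14.9 + 127.2026/2) = Inv-Gamma(9.00, 78.50130).
E[σ²|data] = β/(α−1) = 78.50130/8.00 = 9.8127.

9.8127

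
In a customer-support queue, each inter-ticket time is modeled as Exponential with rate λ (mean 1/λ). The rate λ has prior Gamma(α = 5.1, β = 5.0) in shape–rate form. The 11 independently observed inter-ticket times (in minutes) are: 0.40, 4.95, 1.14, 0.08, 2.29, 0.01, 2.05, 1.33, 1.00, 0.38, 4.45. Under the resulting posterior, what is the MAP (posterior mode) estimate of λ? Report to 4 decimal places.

0.6542

With a Gamma(shape α, rate β) prior on the exponential rate λ, the posterior after n observations with total T = Σxᵢ is Gamma(α+n, β+T).
Sum of observations T = 18.08 minutes; n = 11.
Posterior: Gamma(5.1+11, 5.0+18.08) = Gamma(16.1, 23.08).
Mode = (α−1)/β = 0.6542.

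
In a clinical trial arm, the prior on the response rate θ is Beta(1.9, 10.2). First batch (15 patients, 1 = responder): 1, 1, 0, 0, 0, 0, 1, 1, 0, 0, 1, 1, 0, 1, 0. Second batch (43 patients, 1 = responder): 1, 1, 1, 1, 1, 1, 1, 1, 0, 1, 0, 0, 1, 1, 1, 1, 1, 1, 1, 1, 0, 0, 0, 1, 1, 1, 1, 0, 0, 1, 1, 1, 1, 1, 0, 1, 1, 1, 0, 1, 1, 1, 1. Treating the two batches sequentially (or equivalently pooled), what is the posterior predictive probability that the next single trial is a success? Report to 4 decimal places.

0.5977

The Beta prior is conjugate to a Binomial/Bernoulli likelihood; the update adds successes to α and failures to β.
After batch 1: Beta(1.9+7, 10.2+8) = Beta(8.9, 18.2).
After batch 2: Beta(8.9+33, 18.2+10) = Beta(41.9, 28.2).
For a single future Bernoulli trial, P(success | data) = α/(α+β) = 0.5977.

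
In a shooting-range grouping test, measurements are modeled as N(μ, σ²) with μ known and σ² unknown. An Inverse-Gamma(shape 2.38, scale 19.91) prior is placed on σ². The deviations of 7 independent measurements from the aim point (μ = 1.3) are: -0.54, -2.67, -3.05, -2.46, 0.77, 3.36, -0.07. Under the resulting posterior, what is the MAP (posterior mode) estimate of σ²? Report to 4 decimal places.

5.4129

With known mean μ and an Inverse-Gamma(α, β) prior on σ², the Normal likelihood is conjugate: posterior is Inv-Gamma(α + n/2, β + Σ(xᵢ−μ)²/2).
Σ(xᵢ−μ)² = (-0.54)² + (-2.67)² + (-3.05)² + (-2.46)² + (0.77)² + (3.36)² + (-0.07)² = 34.6620.
Posterior: Inv-Gamma(2.38 + 7/2, 19.91 + 34.6620/2) = Inv-Gamma(5.88, 37.24100).
Mode = β/(α+1) = 37.24100/6.88 = 5.4129.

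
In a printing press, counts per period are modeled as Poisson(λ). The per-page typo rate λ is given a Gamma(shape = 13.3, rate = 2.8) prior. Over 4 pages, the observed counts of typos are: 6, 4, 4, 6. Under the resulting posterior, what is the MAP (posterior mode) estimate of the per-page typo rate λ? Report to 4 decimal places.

4.7500

With a Gamma(shape α, rate β) prior, the Poisson likelihood is conjugate: the posterior is Gamma(α + ΣXᵢ, β + n).
Sum of counts S = 20 over n = 4 pages.
Posterior: Gamma(α+S, β+n) = Gamma(13.3+20, 2.8+4) = Gamma(33.3, 6.8).
Mode of Gamma(α,β) for α≥1 is (α−1)/β = 32.3/6.8 = 4.7500.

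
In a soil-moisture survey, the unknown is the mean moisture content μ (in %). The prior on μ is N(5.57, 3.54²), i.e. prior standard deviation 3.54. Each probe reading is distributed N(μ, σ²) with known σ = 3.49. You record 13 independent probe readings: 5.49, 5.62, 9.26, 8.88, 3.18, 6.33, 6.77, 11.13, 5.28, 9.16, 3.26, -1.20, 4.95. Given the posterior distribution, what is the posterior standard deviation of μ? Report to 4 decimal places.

For Normal data with known variance σ², a Normal(μ₀, σ₀²) prior on μ is conjugate. Posterior precision = 1/σ₀² + n/σ²; posterior mean is the precision-weighted average of μ₀ and x̄.
σ₀² = 3.54² = 12.5316, σ² = 3.49² = 12.1801; σ² + n·σ₀² = 12.1801 + 13·12.5316 = 175.0909.
Posterior precision = 1/σ₀² + n/σ² = 1/12.5316 + 13/12.1801 = (σ² + n·σ₀²)/(σ₀²σ²) = 175.0909/(12.5316·12.1801); posterior variance σₙ² = σ₀²σ²/(σ² + n·σ₀²) = 12.5316·12.1801/175.0909 = 0.871754.
Posterior SD = √σₙ² = √(12.5316·12.1801/175.0909) = 0.9337.

0.9337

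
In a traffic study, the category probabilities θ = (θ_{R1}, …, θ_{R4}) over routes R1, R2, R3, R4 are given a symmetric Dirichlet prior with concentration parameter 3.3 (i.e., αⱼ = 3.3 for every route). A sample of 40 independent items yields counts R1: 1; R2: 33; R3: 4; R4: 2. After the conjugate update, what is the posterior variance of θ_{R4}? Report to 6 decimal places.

The Dirichlet prior is conjugate to the Multinomial likelihood: each posterior αⱼ = prior αⱼ + observed count nⱼ.
Posterior concentration: (4.3, 36.3, 7.3, 5.3), total = 53.2.
Var[θ_j] = α_j(Σα−α_j)/((Σα)²(Σα+1)) = 5.3·47.9/(53.2²·54.2) = 0.001655.

0.001655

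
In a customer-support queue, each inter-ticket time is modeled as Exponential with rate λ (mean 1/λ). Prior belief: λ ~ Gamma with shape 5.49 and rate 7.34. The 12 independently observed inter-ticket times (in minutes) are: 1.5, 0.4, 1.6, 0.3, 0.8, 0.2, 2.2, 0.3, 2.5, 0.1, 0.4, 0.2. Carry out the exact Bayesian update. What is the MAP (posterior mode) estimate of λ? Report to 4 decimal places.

0.9243

With a Gamma(shape α, rate β) prior on the exponential rate λ, the posterior after n observations with total T = Σxᵢ is Gamma(α+n, β+T).
Sum of observations T = 10.5 minutes; n = 12.
Posterior: Gamma(5.49+12, 7.34+10.5) = Gamma(17.49, 17.84).
Mode = (α−1)/β = 0.9243.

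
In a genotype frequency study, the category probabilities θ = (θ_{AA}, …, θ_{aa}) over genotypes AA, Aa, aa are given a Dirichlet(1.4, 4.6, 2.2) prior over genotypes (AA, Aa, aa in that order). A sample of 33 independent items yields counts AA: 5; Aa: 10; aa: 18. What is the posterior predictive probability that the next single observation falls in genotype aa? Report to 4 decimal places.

0.4903

The Dirichlet prior is conjugate to the Multinomial likelihood: each posterior αⱼ = prior αⱼ + observed count nⱼ.
Posterior concentration: (6.4, 14.6, 20.2), total = 41.2.
P(next = aa | data) = α_{aa}/Σα = 0.4903.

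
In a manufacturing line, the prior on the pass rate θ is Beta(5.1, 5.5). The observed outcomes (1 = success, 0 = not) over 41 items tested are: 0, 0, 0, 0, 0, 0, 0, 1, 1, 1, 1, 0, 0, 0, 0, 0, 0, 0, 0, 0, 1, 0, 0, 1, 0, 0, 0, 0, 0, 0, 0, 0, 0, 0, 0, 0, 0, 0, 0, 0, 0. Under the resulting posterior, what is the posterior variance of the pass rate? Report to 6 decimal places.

The Beta prior is conjugate to a Binomial/Bernoulli likelihood; the update adds successes to α and failures to β.
Posterior: Beta(α+k, β+n−k) = Beta(5.1+6, 5.5+35) = Beta(11.1, 40.5).
Var = αβ/((α+β)²(α+β+1)) = 11.1·40.5/(51.6²·52.6) = 0.003210.

0.003210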